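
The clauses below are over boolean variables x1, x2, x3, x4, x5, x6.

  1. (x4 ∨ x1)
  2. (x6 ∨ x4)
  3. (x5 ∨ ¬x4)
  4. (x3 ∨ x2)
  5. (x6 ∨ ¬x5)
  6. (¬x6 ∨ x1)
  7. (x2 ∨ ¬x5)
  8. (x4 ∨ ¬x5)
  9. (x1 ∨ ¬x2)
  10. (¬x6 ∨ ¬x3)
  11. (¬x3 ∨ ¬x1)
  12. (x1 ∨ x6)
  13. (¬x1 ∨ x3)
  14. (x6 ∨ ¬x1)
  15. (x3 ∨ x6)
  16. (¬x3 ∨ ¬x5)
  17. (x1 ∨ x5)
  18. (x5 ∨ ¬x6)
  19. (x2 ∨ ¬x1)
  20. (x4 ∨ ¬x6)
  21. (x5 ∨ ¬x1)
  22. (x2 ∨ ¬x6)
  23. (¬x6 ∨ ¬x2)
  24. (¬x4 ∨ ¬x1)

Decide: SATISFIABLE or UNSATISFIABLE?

x1 = True:
  propagation gives x3=False; an empty clause results — contradiction.
x1 = False:
  propagation gives x4=True, x5=True, x6=True; an empty clause results — contradiction.
Every branch closes, so no satisfying assignment exists.

UNSATISFIABLE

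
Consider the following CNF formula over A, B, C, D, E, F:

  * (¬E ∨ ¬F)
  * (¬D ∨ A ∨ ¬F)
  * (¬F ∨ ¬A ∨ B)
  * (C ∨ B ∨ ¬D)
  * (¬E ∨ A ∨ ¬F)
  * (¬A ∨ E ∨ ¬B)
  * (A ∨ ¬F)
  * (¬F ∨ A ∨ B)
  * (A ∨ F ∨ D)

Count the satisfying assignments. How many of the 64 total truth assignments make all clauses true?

16

Split on A, then F.
  A=T, F=T: a clause becomes empty — 0.
  A=T, F=F: 10 of the 16 assignments to (B,C,D,E) work.
  A=F, F=T: a clause becomes empty — 0.
  A=F, F=F: E free; 3 ways for (B,C,D) × 2^1 = 6.
Total: 0 + 10 + 0 + 6 = 16.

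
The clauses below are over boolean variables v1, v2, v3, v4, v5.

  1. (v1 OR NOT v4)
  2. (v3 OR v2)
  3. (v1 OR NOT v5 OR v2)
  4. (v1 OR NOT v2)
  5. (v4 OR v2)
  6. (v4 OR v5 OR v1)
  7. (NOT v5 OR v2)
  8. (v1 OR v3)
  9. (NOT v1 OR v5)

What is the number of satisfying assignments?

4

Satisfying assignments:
  v1=T v2=T v3=F v4=F v5=T
  v1=T v2=T v3=F v4=T v5=T
  v1=T v2=T v3=T v4=F v5=T
  v1=T v2=T v3=T v4=T v5=T
That's 4 in total.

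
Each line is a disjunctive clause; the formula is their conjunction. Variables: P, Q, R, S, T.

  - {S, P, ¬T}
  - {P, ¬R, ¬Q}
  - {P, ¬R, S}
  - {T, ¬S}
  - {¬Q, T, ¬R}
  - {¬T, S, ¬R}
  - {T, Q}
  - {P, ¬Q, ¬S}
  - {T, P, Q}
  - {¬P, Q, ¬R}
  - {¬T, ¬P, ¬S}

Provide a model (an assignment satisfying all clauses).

P=T, Q=T, R=F, S=F, T=T

Check each clause:
  1. {P, ¬T, S} — P is true.
  2. {¬Q, P, ¬R} — P is true.
  3. {P, ¬R, S} — P is true.
  4. {¬S, T} — ¬S is true.
  5. {¬Q, ¬R, T} — T is true.
  6. {¬R, S, ¬T} — ¬R is true.
  7. {Q, T} — Q is true.
  8. {P, ¬Q, ¬S} — P is true.
  9. {P, Q, T} — P is true.
  10. {¬R, ¬P, Q} — Q is true.
  11. {¬T, ¬S, ¬P} — ¬S is true.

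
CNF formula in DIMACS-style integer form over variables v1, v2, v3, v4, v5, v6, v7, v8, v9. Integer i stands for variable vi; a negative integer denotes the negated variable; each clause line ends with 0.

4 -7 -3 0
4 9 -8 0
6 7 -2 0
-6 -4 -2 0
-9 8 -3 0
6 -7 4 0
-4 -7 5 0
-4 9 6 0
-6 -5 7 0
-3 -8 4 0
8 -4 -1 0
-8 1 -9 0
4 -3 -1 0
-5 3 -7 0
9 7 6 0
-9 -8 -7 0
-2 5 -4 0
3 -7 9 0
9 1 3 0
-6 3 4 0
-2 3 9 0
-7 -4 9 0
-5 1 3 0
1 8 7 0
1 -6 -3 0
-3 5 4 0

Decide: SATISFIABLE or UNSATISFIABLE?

Pure literal: v2 appears only negated; assign v2 = False.
Set v1 = True and propagate.
The remaining clauses are satisfied by v3 = False, v4 = True, v5 = False, v6 = True, v7 = False, v8 = True, v9 = False.
So v1=T, v2=F, v3=F, v4=T, v5=F, v6=T, v7=F, v8=T, v9=F is a satisfying assignment.

SATISFIABLE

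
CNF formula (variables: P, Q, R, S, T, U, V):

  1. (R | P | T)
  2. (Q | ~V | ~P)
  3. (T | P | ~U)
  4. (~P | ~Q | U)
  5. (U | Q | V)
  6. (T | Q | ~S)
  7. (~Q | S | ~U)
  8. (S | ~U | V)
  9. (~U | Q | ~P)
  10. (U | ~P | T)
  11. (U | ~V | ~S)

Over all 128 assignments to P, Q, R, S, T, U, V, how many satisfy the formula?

Split on U, then P.
  U=1, P=1: forces Q=1; S=1; R, T, V free → 2^3 = 8.
  U=1, P=0: R free; 5 ways for (Q,S,T,V) × 2^1 = 10.
  U=0, P=1: a clause becomes empty — 0.
  U=0, P=0: 12 of the 32 assignments to (Q,R,S,T,V) work.
Total: 8 + 10 + 0 + 12 = 30.

30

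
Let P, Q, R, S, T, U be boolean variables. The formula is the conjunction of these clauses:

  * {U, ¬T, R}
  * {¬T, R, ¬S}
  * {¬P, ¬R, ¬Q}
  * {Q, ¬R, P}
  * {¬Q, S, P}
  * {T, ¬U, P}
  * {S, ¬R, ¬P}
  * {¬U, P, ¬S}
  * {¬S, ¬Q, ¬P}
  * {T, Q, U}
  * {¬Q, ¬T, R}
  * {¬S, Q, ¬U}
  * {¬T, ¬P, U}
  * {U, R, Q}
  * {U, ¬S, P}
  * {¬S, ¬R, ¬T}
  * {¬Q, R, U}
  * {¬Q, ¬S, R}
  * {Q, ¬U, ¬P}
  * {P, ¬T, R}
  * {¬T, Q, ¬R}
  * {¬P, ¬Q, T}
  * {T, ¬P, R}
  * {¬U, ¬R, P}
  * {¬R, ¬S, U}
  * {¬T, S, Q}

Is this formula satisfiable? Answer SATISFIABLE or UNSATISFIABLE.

R = True:
  P = True:
    propagation gives Q=False, S=True, U=False; an empty clause results — contradiction.
  P = False:
    propagation gives Q=True, S=True, U=False; an empty clause results — contradiction.
R = False:
  Q = True:
    propagation gives T=False, U=True, P=True; an empty clause results — contradiction.
  Q = False:
    propagation gives U=True, S=False, P=False, T=True; an empty clause results — contradiction.
Every branch closes, so no satisfying assignment exists.

UNSATISFIABLE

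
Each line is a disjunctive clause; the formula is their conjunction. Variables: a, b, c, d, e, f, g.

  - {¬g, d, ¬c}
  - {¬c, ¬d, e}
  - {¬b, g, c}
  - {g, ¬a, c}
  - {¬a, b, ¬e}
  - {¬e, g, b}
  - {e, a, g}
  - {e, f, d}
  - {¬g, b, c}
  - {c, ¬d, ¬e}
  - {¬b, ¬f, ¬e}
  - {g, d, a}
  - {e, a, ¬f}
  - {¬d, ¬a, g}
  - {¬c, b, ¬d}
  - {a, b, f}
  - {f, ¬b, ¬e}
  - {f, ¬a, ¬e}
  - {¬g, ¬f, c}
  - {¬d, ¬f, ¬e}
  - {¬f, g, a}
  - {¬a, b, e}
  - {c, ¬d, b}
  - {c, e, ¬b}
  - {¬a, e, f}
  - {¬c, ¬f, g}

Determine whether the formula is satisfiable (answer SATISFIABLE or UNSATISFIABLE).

UNSATISFIABLE

e = True:
  g = True:
    b = True:
      propagation gives f=False; contradiction.
    b = False:
      propagation gives a=False, c=True, d=True; contradiction.
  g = False:
    propagation gives b=True, c=True, f=False; an empty clause results — contradiction.
e = False:
  c = True:
    propagation gives d=False, g=False, a=True, f=True; an empty clause results — contradiction.
  c = False:
    propagation gives b=False, g=False, a=False; an empty clause results — contradiction.
Every branch closes, so no satisfying assignment exists.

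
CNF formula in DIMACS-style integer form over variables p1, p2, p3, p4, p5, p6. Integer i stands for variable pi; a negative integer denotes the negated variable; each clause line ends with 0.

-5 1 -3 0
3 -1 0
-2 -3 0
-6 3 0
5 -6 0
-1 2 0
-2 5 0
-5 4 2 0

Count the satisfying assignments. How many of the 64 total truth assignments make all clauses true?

Split on p2, then p3.
  p2=T, p3=T: a clause becomes empty — 0.
  p2=T, p3=F: remaining (p1,p4,p5,p6) ∈ {(F,F,T,F); (F,T,T,F)} — 2.
  p2=F, p3=T: remaining (p1,p4,p5,p6) ∈ {(F,F,F,F); (F,T,F,F)} — 2.
  p2=F, p3=F: remaining (p1,p4,p5,p6) ∈ {(F,F,F,F); (F,T,F,F); (F,T,T,F)} — 3.
Total: 0 + 2 + 2 + 3 = 7.

7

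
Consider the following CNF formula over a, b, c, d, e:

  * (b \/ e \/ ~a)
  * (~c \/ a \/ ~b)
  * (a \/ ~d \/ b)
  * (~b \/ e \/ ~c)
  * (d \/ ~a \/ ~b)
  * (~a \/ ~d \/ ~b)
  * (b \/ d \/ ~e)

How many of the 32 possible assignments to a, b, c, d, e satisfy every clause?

8

The models are:
  a=F b=F c=F d=F e=F
  a=F b=F c=T d=F e=F
  a=F b=T c=F d=F e=F
  a=F b=T c=F d=F e=T
  a=F b=T c=F d=T e=F
  a=F b=T c=F d=T e=T
  a=T b=F c=F d=T e=T
  a=T b=F c=T d=T e=T
That's 8 in total.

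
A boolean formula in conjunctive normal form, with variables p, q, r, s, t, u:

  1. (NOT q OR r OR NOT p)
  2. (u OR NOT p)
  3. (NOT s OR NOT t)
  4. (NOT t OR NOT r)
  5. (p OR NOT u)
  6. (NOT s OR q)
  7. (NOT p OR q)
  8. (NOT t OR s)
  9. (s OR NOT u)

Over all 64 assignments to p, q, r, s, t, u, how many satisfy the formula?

Split on p, then s.
  p=T, s=T: remaining (q,r,t,u) ∈ {(T,T,F,T)} — 1.
  p=T, s=F: a clause becomes empty — 0.
  p=F, s=T: remaining (q,r,t,u) ∈ {(T,F,F,F); (T,T,F,F)} — 2.
  p=F, s=F: remaining (q,r,t,u) ∈ {(F,F,F,F); (F,T,F,F); (T,F,F,F); (T,T,F,F)} — 4.
Total: 1 + 0 + 2 + 4 = 7.

7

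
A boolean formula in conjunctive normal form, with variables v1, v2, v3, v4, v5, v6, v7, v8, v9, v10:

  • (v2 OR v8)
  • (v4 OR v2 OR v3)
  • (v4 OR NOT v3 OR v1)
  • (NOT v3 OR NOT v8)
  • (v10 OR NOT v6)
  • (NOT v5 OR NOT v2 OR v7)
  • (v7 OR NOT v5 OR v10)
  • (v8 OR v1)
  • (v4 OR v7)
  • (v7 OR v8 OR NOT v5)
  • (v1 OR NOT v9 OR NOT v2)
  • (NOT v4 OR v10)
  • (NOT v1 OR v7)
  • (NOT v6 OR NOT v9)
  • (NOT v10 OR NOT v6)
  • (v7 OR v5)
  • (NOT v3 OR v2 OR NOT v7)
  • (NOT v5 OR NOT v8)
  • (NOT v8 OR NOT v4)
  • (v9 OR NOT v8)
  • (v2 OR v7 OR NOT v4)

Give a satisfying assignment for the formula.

v1=True  v2=True  v3=False  v4=True  v5=True  v6=False  v7=True  v8=False  v9=False  v10=True

v6 occurs only negated in the remaining clauses — set v6 = False.
Try v1 = True.
  then v7 is forced to True.
The remaining clauses are satisfied by v2 = True, v3 = False, v4 = True, v5 = True, v8 = False, v9 = False, v10 = True.
Every clause has at least one true literal under this assignment.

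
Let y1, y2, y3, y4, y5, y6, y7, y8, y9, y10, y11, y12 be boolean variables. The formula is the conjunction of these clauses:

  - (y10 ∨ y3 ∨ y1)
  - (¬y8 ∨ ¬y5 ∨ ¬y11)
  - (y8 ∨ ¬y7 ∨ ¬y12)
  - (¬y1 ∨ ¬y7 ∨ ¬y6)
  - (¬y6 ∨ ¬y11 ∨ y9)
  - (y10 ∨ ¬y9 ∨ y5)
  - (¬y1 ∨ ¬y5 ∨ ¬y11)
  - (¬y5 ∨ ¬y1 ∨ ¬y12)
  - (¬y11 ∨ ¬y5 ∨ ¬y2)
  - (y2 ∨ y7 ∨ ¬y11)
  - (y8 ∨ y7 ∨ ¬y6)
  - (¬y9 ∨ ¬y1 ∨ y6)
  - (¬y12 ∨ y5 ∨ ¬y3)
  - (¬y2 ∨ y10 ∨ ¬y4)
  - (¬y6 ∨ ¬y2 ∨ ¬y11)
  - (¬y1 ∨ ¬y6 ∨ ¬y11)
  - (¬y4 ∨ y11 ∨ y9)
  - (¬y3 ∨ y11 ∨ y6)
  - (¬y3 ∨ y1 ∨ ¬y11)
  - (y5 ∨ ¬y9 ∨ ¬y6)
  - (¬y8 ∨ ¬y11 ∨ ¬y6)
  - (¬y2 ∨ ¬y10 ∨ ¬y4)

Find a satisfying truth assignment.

y1=False  y2=True  y3=False  y4=False  y5=False  y6=False  y7=True  y8=True  y9=False  y10=True  y11=True  y12=False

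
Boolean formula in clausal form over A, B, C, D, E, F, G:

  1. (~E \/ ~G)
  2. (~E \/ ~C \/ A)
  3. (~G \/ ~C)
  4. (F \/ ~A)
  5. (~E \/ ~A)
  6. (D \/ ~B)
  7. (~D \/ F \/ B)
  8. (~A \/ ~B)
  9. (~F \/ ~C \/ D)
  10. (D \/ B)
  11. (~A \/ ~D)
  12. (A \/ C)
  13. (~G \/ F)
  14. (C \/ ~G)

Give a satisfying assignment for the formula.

A=F  B=F  C=T  D=T  E=F  F=T  G=F

Pure literal: E appears only negated; assign E = False.
Pure literal: G appears only negated; assign G = False.
Set A = False and propagate.
  then C is forced to True.
Branch on B: take B = False.
  then D is forced to True.
  then F is forced to True.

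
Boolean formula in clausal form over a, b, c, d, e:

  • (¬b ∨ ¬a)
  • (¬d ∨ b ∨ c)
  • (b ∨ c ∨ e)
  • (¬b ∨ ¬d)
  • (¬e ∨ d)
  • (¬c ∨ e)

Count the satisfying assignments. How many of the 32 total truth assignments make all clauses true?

3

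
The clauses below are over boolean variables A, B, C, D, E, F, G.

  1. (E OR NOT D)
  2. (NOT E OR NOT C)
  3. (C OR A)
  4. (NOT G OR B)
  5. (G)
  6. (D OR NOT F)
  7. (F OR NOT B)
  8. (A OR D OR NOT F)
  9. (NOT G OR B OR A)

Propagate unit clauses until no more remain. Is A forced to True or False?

True

(G) is a unit clause: G = True.
From (B OR NOT G) and G = True: B = True.
(F OR NOT B) with B = True leaves only F, so F = True.
From (NOT F OR D) and F = True: D = True.
(NOT D OR E) with D = True leaves only E, so E = True.
In (NOT C OR NOT E), NOT E is now false; NOT C must hold, so C = False.
In (C OR A), C is now false; A must hold, so A = True.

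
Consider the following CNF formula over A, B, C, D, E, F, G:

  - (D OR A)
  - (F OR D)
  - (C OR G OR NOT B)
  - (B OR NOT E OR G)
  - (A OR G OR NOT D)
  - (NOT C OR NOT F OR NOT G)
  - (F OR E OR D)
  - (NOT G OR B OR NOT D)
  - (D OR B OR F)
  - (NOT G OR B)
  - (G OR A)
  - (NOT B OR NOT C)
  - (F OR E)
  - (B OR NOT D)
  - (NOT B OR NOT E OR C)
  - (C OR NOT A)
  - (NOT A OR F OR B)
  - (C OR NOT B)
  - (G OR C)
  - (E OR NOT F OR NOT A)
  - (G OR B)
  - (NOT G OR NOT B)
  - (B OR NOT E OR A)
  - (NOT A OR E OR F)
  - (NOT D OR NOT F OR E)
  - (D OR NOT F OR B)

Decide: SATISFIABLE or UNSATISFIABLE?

B = True:
  propagation gives C=False; an empty clause results — contradiction.
B = False:
  propagation gives G=False; an empty clause results — contradiction.
Every branch closes, so no satisfying assignment exists.

UNSATISFIABLE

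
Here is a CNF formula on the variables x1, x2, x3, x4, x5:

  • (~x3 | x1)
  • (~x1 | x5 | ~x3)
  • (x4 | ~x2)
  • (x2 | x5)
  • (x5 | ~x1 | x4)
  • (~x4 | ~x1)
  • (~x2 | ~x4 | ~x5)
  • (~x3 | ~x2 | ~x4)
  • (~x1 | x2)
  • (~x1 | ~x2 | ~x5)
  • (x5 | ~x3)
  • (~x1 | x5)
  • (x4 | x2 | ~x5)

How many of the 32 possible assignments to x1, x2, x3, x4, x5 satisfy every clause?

2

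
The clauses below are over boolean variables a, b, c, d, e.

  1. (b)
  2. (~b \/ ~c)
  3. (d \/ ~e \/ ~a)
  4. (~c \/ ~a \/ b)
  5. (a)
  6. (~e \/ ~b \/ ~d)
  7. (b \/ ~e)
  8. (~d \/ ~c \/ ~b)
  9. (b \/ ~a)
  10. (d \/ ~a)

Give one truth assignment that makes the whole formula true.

a=True, b=True, c=False, d=True, e=False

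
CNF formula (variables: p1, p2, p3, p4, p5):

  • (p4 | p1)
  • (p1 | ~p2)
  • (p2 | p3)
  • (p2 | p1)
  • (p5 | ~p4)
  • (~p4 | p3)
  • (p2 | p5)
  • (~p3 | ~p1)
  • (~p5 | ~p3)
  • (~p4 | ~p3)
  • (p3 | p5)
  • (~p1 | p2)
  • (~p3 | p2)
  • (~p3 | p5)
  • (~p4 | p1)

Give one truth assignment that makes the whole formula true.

p1=1, p2=1, p3=0, p4=0, p5=1

Set p1 = True and propagate.
  then p3 is forced to False.
  then p2 is forced to True.
  then p4 is forced to False.
  then p5 is forced to True.
Check each clause:
  1. (p4 | p1) — p1 is true.
  2. (p1 | ~p2) — p1 is true.
  3. (p2 | p3) — p2 is true.
  4. (p1 | p2) — p1 is true.
  5. (p5 | ~p4) — ~p4 is true.
  6. (p3 | ~p4) — ~p4 is true.
  7. (p2 | p5) — p2 is true.
  8. (~p1 | ~p3) — ~p3 is true.
  9. (~p3 | ~p5) — ~p3 is true.
  10. (~p4 | ~p3) — ~p4 is true.
  11. (p5 | p3) — p5 is true.
  12. (p2 | ~p1) — p2 is true.
  13. (~p3 | p2) — p2 is true.
  14. (~p3 | p5) — ~p3 is true.
  15. (~p4 | p1) — p1 is true.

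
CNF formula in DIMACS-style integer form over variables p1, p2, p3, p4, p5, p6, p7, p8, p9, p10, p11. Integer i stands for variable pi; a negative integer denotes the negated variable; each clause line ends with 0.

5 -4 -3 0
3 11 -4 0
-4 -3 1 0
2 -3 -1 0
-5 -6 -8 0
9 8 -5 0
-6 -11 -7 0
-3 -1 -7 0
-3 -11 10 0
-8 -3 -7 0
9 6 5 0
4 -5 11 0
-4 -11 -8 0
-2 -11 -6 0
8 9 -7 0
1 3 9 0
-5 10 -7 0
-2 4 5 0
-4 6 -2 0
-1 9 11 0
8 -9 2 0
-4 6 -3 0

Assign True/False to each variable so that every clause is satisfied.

p1=F, p2=F, p3=F, p4=F, p5=F, p6=T, p7=T, p8=T, p9=T, p10=T, p11=F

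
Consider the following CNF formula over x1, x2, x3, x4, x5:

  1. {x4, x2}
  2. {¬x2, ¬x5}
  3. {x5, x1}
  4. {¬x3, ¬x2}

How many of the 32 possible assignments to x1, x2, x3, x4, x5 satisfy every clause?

8

The models are:
  x1=F x2=F x3=F x4=T x5=T
  x1=F x2=F x3=T x4=T x5=T
  x1=T x2=F x3=F x4=T x5=F
  x1=T x2=F x3=F x4=T x5=T
  x1=T x2=F x3=T x4=T x5=F
  x1=T x2=F x3=T x4=T x5=T
  x1=T x2=T x3=F x4=F x5=F
  x1=T x2=T x3=F x4=T x5=F
That's 8 in total.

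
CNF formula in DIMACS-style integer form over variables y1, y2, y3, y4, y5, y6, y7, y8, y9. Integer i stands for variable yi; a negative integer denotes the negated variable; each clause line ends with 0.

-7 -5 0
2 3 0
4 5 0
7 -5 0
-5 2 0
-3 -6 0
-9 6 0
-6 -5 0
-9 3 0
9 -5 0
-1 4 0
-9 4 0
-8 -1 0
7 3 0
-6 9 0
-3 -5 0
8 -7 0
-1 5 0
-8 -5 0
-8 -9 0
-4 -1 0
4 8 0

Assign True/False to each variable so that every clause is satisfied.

y1 = F, y2 = F, y3 = T, y4 = T, y5 = F, y6 = F, y7 = F, y8 = F, y9 = F

Check each clause:
  1. (NOT y5 OR NOT y7) — NOT y7 is true.
  2. (y2 OR y3) — y3 is true.
  3. (y5 OR y4) — y4 is true.
  4. (y7 OR NOT y5) — NOT y5 is true.
  5. (y2 OR NOT y5) — NOT y5 is true.
  6. (NOT y3 OR NOT y6) — NOT y6 is true.
  7. (NOT y9 OR y6) — NOT y9 is true.
  8. (NOT y5 OR NOT y6) — NOT y6 is true.
  9. (NOT y9 OR y3) — y3 is true.
  10. (y9 OR NOT y5) — NOT y5 is true.
  11. (y4 OR NOT y1) — y4 is true.
  12. (y4 OR NOT y9) — y4 is true.
  13. (NOT y1 OR NOT y8) — NOT y8 is true.
  14. (y7 OR y3) — y3 is true.
  15. (y9 OR NOT y6) — NOT y6 is true.
  16. (NOT y5 OR NOT y3) — NOT y5 is true.
  17. (NOT y7 OR y8) — NOT y7 is true.
  18. (y5 OR NOT y1) — NOT y1 is true.
  19. (NOT y5 OR NOT y8) — NOT y8 is true.
  20. (NOT y8 OR NOT y9) — NOT y8 is true.
  21. (NOT y1 OR NOT y4) — NOT y1 is true.
  22. (y8 OR y4) — y4 is true.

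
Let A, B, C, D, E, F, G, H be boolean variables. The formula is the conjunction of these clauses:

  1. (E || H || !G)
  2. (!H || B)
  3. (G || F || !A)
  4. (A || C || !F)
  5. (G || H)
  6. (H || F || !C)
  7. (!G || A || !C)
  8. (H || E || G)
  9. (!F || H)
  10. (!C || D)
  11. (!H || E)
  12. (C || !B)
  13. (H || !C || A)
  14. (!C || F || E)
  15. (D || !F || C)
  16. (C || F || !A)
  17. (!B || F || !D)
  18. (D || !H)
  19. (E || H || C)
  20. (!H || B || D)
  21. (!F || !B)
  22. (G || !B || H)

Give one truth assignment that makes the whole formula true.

E occurs only positively in the remaining clauses — set E = True.
Set A = False and propagate.
For the remaining variables, B = False, C = False, D = False, F = False, G = True, H = False works.

A=F, B=F, C=F, D=F, E=T, F=F, G=T, H=F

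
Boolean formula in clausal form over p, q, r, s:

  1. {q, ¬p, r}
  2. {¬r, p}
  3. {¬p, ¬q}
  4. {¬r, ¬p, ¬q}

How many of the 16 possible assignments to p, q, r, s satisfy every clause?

Satisfying assignments:
  p=0 q=0 r=0 s=0
  p=0 q=0 r=0 s=1
  p=0 q=1 r=0 s=0
  p=0 q=1 r=0 s=1
  p=1 q=0 r=1 s=0
  p=1 q=0 r=1 s=1
Count: 6.

6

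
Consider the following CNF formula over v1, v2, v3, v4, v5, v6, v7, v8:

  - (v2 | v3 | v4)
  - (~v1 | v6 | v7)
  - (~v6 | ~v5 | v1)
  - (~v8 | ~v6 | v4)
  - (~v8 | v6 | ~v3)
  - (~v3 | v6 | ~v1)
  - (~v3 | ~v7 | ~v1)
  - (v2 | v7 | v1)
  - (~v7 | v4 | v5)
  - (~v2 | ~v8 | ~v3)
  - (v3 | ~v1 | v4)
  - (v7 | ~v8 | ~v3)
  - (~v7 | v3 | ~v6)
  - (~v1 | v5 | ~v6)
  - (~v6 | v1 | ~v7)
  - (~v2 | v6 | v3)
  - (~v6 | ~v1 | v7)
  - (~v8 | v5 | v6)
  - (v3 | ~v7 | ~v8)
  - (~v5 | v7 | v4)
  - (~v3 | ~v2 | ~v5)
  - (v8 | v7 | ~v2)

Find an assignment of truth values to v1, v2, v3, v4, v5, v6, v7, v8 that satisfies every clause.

v1=F, v2=F, v3=F, v4=T, v5=T, v6=F, v7=T, v8=F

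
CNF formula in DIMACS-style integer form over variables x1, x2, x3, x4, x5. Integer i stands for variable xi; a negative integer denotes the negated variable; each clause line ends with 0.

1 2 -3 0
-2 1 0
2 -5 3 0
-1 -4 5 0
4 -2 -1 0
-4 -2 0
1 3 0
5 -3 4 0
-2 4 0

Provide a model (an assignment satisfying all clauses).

x1=True  x2=False  x3=True  x4=True  x5=True

Check each clause:
  1. (x2 OR x1 OR NOT x3) — x1 is true.
  2. (x1 OR NOT x2) — x1 is true.
  3. (x3 OR NOT x5 OR x2) — x3 is true.
  4. (x5 OR NOT x4 OR NOT x1) — x5 is true.
  5. (NOT x1 OR NOT x2 OR x4) — x4 is true.
  6. (NOT x4 OR NOT x2) — NOT x2 is true.
  7. (x3 OR x1) — x1 is true.
  8. (NOT x3 OR x5 OR x4) — x4 is true.
  9. (x4 OR NOT x2) — x4 is true.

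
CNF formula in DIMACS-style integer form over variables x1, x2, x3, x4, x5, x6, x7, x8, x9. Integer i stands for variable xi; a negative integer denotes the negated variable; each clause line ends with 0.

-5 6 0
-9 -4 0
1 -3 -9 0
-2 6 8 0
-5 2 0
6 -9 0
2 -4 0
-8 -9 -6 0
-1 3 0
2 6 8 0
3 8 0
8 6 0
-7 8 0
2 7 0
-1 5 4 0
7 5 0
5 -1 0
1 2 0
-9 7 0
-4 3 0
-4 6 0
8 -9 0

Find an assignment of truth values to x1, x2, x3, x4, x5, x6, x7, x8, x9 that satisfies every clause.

x1 = F, x2 = T, x3 = T, x4 = F, x5 = F, x6 = F, x7 = T, x8 = T, x9 = F

Check each clause:
  1. (x6 ∨ ¬x5) — ¬x5 is true.
  2. (¬x4 ∨ ¬x9) — ¬x4 is true.
  3. (¬x9 ∨ ¬x3 ∨ x1) — ¬x9 is true.
  4. (x8 ∨ x6 ∨ ¬x2) — x8 is true.
  5. (x2 ∨ ¬x5) — x2 is true.
  6. (¬x9 ∨ x6) — ¬x9 is true.
  7. (¬x4 ∨ x2) — x2 is true.
  8. (¬x8 ∨ ¬x9 ∨ ¬x6) — ¬x6 is true.
  9. (¬x1 ∨ x3) — x3 is true.
  10. (x8 ∨ x6 ∨ x2) — x8 is true.
  11. (x8 ∨ x3) — x8 is true.
  12. (x6 ∨ x8) — x8 is true.
  13. (¬x7 ∨ x8) — x8 is true.
  14. (x7 ∨ x2) — x2 is true.
  15. (x5 ∨ x4 ∨ ¬x1) — ¬x1 is true.
  16. (x5 ∨ x7) — x7 is true.
  17. (x5 ∨ ¬x1) — ¬x1 is true.
  18. (x2 ∨ x1) — x2 is true.
  19. (x7 ∨ ¬x9) — x7 is true.
  20. (¬x4 ∨ x3) — x3 is true.
  21. (x6 ∨ ¬x4) — ¬x4 is true.
  22. (¬x9 ∨ x8) — x8 is true.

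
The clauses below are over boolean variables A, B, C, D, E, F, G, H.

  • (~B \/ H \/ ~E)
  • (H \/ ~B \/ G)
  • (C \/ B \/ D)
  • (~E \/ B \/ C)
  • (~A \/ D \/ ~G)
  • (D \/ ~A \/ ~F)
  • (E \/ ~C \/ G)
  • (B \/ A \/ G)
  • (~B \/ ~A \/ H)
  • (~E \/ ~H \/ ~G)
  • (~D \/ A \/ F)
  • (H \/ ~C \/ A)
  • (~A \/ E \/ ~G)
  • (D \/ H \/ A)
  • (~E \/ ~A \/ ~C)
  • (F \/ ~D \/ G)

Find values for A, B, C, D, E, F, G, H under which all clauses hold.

A=0  B=0  C=1  D=0  E=0  F=0  G=1  H=1

Set A = False and propagate.
Try B = False.
  then G is forced to True.
The remaining clauses are satisfied by C = True, D = False, E = False, F = False, H = True.
Every clause has at least one true literal under this assignment.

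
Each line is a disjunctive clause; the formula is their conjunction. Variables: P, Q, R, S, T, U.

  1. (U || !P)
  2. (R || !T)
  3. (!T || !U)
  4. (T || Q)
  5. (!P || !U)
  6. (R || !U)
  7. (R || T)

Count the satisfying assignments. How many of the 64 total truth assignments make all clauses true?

8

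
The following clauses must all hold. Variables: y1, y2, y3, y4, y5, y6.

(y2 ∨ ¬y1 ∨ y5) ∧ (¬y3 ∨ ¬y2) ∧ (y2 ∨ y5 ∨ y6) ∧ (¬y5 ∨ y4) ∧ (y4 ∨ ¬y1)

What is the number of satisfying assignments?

Split on y2, then y5.
  y2=1, y5=1: remaining (y1,y3,y4,y6) ∈ {(0,0,1,0); (0,0,1,1); (1,0,1,0); (1,0,1,1)} — 4.
  y2=1, y5=0: y6 free; 3 ways for (y1,y3,y4) × 2^1 = 6.
  y2=0, y5=1: forces y4=1; y1, y3, y6 free → 2^3 = 8.
  y2=0, y5=0: remaining (y1,y3,y4,y6) ∈ {(0,0,0,1); (0,0,1,1); (0,1,0,1); (0,1,1,1)} — 4.
Total: 4 + 6 + 8 + 4 = 22.

22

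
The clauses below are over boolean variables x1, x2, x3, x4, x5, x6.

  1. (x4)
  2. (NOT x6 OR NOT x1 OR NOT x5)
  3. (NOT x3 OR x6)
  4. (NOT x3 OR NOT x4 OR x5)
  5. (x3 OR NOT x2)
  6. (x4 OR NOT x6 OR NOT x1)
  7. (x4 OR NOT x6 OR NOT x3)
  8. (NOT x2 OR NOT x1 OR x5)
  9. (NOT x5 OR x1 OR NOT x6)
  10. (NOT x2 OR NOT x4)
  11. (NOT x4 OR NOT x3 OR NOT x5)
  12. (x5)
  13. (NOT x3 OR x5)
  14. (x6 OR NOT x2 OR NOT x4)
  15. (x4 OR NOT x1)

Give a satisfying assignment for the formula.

x1=F, x2=F, x3=F, x4=T, x5=T, x6=F

Check each clause:
  1. (x4) — x4 is true.
  2. (NOT x1 OR NOT x5 OR NOT x6) — NOT x6 is true.
  3. (x6 OR NOT x3) — NOT x3 is true.
  4. (NOT x3 OR NOT x4 OR x5) — NOT x3 is true.
  5. (NOT x2 OR x3) — NOT x2 is true.
  6. (NOT x6 OR x4 OR NOT x1) — NOT x6 is true.
  7. (x4 OR NOT x6 OR NOT x3) — NOT x6 is true.
  8. (x5 OR NOT x1 OR NOT x2) — x5 is true.
  9. (NOT x5 OR NOT x6 OR x1) — NOT x6 is true.
  10. (NOT x2 OR NOT x4) — NOT x2 is true.
  11. (NOT x3 OR NOT x4 OR NOT x5) — NOT x3 is true.
  12. (x5) — x5 is true.
  13. (x5 OR NOT x3) — NOT x3 is true.
  14. (x6 OR NOT x2 OR NOT x4) — NOT x2 is true.
  15. (NOT x1 OR x4) — x4 is true.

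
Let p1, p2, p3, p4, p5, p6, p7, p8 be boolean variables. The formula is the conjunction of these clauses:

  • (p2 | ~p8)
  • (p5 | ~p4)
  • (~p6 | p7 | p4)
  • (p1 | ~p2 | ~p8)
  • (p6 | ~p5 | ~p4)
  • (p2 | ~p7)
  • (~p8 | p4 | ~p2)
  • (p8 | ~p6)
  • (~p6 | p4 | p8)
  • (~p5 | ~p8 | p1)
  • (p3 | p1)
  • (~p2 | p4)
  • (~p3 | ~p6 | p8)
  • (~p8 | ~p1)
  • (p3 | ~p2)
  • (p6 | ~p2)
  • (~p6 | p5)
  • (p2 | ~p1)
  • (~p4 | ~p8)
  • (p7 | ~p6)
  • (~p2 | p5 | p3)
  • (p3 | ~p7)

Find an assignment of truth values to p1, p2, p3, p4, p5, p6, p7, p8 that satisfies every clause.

p1=F  p2=F  p3=T  p4=F  p5=T  p6=F  p7=F  p8=F

Check each clause:
  1. (~p8 | p2) — ~p8 is true.
  2. (~p4 | p5) — ~p4 is true.
  3. (~p6 | p7 | p4) — ~p6 is true.
  4. (~p8 | ~p2 | p1) — ~p8 is true.
  5. (p6 | ~p4 | ~p5) — ~p4 is true.
  6. (p2 | ~p7) — ~p7 is true.
  7. (~p2 | p4 | ~p8) — ~p8 is true.
  8. (p8 | ~p6) — ~p6 is true.
  9. (p8 | ~p6 | p4) — ~p6 is true.
  10. (~p5 | ~p8 | p1) — ~p8 is true.
  11. (p3 | p1) — p3 is true.
  12. (~p2 | p4) — ~p2 is true.
  13. (~p6 | ~p3 | p8) — ~p6 is true.
  14. (~p1 | ~p8) — ~p8 is true.
  15. (~p2 | p3) — p3 is true.
  16. (~p2 | p6) — ~p2 is true.
  17. (~p6 | p5) — ~p6 is true.
  18. (p2 | ~p1) — ~p1 is true.
  19. (~p4 | ~p8) — ~p8 is true.
  20. (p7 | ~p6) — ~p6 is true.
  21. (~p2 | p5 | p3) — p3 is true.
  22. (p3 | ~p7) — ~p7 is true.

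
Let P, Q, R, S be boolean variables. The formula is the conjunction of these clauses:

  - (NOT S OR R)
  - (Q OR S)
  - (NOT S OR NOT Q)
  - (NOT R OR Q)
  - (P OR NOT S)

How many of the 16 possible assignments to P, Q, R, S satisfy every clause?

4

The models are:
  P=0 Q=1 R=0 S=0
  P=0 Q=1 R=1 S=0
  P=1 Q=1 R=0 S=0
  P=1 Q=1 R=1 S=0
That's 4 in total.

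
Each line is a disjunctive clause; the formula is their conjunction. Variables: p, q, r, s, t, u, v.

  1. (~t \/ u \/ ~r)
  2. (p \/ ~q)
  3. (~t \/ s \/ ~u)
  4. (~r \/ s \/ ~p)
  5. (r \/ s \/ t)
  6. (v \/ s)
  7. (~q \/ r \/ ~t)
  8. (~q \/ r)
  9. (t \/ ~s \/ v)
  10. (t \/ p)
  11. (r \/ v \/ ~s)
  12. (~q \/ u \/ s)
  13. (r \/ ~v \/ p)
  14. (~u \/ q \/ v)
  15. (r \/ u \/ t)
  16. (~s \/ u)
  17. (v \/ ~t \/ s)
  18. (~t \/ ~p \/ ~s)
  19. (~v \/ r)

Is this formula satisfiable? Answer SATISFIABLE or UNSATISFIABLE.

SATISFIABLE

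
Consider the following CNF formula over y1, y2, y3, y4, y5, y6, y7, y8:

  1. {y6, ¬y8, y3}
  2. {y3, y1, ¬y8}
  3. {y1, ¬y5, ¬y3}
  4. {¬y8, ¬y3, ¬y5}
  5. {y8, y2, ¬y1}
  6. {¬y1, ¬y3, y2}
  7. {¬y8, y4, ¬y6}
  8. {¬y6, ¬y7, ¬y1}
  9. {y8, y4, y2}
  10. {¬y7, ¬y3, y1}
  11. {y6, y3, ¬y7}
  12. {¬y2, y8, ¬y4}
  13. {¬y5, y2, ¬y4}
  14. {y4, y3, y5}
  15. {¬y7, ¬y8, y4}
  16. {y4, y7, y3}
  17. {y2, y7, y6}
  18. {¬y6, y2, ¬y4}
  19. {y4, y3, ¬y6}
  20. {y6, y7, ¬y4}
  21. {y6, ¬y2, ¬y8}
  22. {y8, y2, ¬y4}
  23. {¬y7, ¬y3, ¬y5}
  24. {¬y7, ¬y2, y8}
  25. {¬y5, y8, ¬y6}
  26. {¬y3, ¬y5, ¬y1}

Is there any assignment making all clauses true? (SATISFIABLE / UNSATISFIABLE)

Set y1 = True and propagate.
Branch on y2: take y2 = True.
Branch on y3: take y3 = True.
  then y5 is forced to False.
The remaining clauses are satisfied by y4 = False, y6 = False, y7 = False, y8 = False.
So y1 = True, y2 = True, y3 = True, y4 = False, y5 = False, y6 = False, y7 = False, y8 = False is a satisfying assignment.

SATISFIABLE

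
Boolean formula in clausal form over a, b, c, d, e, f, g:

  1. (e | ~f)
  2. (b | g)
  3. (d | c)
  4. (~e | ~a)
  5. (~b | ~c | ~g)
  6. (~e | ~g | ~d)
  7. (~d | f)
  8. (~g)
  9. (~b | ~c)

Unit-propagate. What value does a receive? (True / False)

Unit clause (~g) sets g = False.
(b | g) with g = False leaves only b, so b = True.
From (~c | ~b) and b = True: c = False.
From (d | c) and c = False: d = True.
(f | ~d): since d = True, the clause reduces to (f). f = True.
(~f | e): since f = True, the clause reduces to (e). e = True.
(~a | ~e): since e = True, the clause reduces to (~a). a = False.

False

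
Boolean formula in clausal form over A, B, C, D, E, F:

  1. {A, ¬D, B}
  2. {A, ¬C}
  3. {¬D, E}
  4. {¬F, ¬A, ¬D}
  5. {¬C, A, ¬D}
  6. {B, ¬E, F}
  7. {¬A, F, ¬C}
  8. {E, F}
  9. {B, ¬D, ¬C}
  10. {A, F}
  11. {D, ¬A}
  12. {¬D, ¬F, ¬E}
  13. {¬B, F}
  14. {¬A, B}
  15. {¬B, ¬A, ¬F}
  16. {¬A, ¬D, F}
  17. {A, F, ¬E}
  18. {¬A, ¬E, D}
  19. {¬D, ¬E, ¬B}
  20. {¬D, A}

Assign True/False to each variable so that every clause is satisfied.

C occurs only negated in the remaining clauses — set C = False.
Branch on A: take A = False.
  then F is forced to True.
  then D is forced to False.
B, E are now unconstrained; take B = True, E = True.
Every clause has at least one true literal under this assignment.

A=F, B=T, C=F, D=F, E=T, F=T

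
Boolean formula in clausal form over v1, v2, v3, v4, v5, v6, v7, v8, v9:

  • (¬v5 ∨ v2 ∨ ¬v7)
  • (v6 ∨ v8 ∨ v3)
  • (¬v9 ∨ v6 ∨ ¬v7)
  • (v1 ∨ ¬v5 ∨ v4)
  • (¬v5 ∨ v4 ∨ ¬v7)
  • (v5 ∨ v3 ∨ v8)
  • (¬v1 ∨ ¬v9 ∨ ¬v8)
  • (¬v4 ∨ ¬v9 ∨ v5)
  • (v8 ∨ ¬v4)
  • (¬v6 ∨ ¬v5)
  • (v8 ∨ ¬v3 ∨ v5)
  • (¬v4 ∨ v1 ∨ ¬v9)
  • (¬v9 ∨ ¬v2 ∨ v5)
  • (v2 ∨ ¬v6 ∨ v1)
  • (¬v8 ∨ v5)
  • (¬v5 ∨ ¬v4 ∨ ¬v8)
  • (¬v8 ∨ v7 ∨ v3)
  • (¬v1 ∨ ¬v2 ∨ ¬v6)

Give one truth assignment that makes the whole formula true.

v1=True, v2=True, v3=True, v4=False, v5=True, v6=False, v7=False, v8=True, v9=False

Check each clause:
  1. (v2 ∨ ¬v7 ∨ ¬v5) — ¬v7 is true.
  2. (v8 ∨ v3 ∨ v6) — v8 is true.
  3. (¬v7 ∨ ¬v9 ∨ v6) — ¬v7 is true.
  4. (¬v5 ∨ v4 ∨ v1) — v1 is true.
  5. (¬v7 ∨ ¬v5 ∨ v4) — ¬v7 is true.
  6. (v5 ∨ v8 ∨ v3) — v8 is true.
  7. (¬v8 ∨ ¬v9 ∨ ¬v1) — ¬v9 is true.
  8. (¬v4 ∨ v5 ∨ ¬v9) — ¬v4 is true.
  9. (¬v4 ∨ v8) — v8 is true.
  10. (¬v6 ∨ ¬v5) — ¬v6 is true.
  11. (v8 ∨ v5 ∨ ¬v3) — v8 is true.
  12. (¬v4 ∨ v1 ∨ ¬v9) — v1 is true.
  13. (¬v2 ∨ v5 ∨ ¬v9) — v5 is true.
  14. (v2 ∨ v1 ∨ ¬v6) — v1 is true.
  15. (¬v8 ∨ v5) — v5 is true.
  16. (¬v4 ∨ ¬v5 ∨ ¬v8) — ¬v4 is true.
  17. (¬v8 ∨ v7 ∨ v3) — v3 is true.
  18. (¬v1 ∨ ¬v6 ∨ ¬v2) — ¬v6 is true.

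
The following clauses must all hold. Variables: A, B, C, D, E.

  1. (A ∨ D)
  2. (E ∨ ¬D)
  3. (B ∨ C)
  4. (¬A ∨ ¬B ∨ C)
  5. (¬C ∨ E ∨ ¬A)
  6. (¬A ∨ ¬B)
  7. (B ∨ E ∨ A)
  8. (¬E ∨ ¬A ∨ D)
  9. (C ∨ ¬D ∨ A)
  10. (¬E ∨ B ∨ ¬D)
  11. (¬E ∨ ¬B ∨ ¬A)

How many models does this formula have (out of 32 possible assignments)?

1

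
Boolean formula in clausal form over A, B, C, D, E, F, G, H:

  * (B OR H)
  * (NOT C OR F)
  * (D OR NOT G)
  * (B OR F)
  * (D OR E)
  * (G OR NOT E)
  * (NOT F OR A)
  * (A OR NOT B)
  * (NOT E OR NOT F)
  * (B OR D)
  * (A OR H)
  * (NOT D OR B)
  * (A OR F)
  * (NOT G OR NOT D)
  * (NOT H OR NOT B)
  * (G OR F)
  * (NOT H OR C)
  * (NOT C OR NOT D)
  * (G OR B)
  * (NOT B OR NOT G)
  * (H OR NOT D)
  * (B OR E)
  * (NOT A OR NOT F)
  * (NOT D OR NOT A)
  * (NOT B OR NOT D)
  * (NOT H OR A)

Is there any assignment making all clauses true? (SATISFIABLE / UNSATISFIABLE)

UNSATISFIABLE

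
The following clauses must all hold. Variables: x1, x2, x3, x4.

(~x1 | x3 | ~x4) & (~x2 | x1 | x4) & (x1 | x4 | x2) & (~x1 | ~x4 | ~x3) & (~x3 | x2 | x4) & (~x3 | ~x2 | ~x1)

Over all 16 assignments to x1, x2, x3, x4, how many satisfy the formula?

6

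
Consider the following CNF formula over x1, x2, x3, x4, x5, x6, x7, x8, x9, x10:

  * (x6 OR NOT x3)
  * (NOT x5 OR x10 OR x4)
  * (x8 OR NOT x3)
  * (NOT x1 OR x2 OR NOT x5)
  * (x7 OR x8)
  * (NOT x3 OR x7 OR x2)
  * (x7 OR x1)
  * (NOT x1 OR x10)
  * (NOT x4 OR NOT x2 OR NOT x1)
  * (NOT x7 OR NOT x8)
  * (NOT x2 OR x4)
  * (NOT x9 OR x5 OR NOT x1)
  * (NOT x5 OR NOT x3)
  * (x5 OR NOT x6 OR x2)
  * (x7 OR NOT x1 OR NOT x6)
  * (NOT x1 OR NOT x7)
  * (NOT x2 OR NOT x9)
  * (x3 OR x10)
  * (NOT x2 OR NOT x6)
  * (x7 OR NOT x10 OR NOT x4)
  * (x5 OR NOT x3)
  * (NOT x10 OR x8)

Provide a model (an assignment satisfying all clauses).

x1 = 1, x2 = 0, x3 = 0, x4 = 0, x5 = 0, x6 = 0, x7 = 0, x8 = 1, x9 = 0, x10 = 1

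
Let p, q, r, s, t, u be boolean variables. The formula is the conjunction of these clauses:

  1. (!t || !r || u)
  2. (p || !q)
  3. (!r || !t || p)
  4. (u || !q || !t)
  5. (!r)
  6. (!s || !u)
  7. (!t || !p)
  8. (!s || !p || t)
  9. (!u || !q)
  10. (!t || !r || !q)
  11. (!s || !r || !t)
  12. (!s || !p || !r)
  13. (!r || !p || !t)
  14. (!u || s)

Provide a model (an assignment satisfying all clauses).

p = F  q = F  r = F  s = F  t = F  u = F

Check each clause:
  1. (!t || u || !r) — !t is true.
  2. (!q || p) — !q is true.
  3. (!t || p || !r) — !t is true.
  4. (!q || !t || u) — !t is true.
  5. (!r) — !r is true.
  6. (!u || !s) — !u is true.
  7. (!p || !t) — !t is true.
  8. (t || !p || !s) — !s is true.
  9. (!u || !q) — !u is true.
  10. (!t || !r || !q) — !t is true.
  11. (!s || !r || !t) — !t is true.
  12. (!p || !s || !r) — !s is true.
  13. (!r || !p || !t) — !t is true.
  14. (s || !u) — !u is true.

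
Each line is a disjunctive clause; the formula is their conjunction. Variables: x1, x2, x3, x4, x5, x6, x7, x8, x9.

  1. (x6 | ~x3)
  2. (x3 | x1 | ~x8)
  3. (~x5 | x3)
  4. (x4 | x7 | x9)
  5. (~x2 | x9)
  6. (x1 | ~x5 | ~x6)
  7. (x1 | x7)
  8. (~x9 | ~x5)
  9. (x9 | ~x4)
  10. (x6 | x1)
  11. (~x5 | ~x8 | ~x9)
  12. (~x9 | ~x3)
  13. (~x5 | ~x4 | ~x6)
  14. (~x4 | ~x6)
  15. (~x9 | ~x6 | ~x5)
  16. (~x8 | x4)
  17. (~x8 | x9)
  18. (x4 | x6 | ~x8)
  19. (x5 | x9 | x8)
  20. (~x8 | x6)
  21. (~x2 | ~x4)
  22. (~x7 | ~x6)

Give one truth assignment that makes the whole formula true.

x1=T, x2=T, x3=F, x4=F, x5=F, x6=F, x7=T, x8=F, x9=T

Pure literal: x1 appears only positively; assign x1 = True.
Set x2 = True and propagate.
  then x9 is forced to True.
  then x5 is forced to False.
  then x3 is forced to False.
  then x4 is forced to False.
  then x8 is forced to False.
The remaining clauses are satisfied by x6 = False, x7 = True.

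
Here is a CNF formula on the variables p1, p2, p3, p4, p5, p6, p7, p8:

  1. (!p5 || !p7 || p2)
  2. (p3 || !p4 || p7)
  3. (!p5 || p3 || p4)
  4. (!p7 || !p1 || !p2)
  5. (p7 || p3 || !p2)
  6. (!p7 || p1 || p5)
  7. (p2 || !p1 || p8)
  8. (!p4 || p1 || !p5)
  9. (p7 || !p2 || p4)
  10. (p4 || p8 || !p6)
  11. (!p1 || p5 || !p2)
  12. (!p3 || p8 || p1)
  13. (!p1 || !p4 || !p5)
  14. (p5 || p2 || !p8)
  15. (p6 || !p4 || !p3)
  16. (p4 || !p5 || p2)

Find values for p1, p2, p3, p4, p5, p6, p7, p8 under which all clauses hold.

Set p1 = False and propagate.
Try p2 = True.
For the remaining variables, p3 = True, p4 = True, p5 = False, p6 = True, p7 = False, p8 = True works.

p1=False, p2=True, p3=True, p4=True, p5=False, p6=True, p7=False, p8=True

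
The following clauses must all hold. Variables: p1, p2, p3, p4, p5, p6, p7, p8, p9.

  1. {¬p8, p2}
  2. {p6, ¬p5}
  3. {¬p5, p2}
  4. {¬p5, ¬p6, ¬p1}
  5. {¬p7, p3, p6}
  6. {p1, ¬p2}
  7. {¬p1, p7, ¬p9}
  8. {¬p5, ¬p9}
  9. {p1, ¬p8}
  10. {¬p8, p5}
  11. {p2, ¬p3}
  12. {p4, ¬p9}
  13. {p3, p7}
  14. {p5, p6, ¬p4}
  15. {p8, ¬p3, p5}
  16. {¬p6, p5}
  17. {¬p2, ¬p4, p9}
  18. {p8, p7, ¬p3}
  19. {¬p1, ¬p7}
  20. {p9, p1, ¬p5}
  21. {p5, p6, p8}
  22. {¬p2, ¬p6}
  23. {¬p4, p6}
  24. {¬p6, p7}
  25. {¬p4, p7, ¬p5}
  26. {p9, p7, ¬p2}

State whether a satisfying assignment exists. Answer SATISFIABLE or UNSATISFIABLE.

p5 = True:
  propagation gives p6=True, p2=True; an empty clause results — contradiction.
p5 = False:
  propagation gives p8=False, p3=False, p7=True, p6=True; an empty clause results — contradiction.
Every branch closes, so no satisfying assignment exists.

UNSATISFIABLE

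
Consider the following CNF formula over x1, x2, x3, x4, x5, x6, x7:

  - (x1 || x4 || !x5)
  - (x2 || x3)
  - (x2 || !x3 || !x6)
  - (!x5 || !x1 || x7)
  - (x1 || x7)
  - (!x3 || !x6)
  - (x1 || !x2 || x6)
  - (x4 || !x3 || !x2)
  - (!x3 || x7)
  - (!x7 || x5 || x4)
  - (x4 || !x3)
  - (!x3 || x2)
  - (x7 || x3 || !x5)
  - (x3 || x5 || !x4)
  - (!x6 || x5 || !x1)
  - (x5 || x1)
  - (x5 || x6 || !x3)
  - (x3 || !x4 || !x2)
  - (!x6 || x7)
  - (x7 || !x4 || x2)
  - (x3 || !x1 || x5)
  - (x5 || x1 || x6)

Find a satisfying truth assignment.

x1=T  x2=T  x3=F  x4=F  x5=T  x6=F  x7=T

Check each clause:
  1. (x1 || !x5 || x4) — x1 is true.
  2. (x3 || x2) — x2 is true.
  3. (x2 || !x3 || !x6) — x2 is true.
  4. (!x1 || !x5 || x7) — x7 is true.
  5. (x1 || x7) — x1 is true.
  6. (!x6 || !x3) — !x6 is true.
  7. (!x2 || x6 || x1) — x1 is true.
  8. (!x2 || !x3 || x4) — !x3 is true.
  9. (!x3 || x7) — !x3 is true.
  10. (x4 || x5 || !x7) — x5 is true.
  11. (x4 || !x3) — !x3 is true.
  12. (x2 || !x3) — x2 is true.
  13. (x7 || x3 || !x5) — x7 is true.
  14. (x5 || !x4 || x3) — !x4 is true.
  15. (!x6 || !x1 || x5) — !x6 is true.
  16. (x5 || x1) — x1 is true.
  17. (x5 || !x3 || x6) — !x3 is true.
  18. (!x2 || x3 || !x4) — !x4 is true.
  19. (!x6 || x7) — !x6 is true.
  20. (x2 || !x4 || x7) — x2 is true.
  21. (!x1 || x3 || x5) — x5 is true.
  22. (x6 || x1 || x5) — x1 is true.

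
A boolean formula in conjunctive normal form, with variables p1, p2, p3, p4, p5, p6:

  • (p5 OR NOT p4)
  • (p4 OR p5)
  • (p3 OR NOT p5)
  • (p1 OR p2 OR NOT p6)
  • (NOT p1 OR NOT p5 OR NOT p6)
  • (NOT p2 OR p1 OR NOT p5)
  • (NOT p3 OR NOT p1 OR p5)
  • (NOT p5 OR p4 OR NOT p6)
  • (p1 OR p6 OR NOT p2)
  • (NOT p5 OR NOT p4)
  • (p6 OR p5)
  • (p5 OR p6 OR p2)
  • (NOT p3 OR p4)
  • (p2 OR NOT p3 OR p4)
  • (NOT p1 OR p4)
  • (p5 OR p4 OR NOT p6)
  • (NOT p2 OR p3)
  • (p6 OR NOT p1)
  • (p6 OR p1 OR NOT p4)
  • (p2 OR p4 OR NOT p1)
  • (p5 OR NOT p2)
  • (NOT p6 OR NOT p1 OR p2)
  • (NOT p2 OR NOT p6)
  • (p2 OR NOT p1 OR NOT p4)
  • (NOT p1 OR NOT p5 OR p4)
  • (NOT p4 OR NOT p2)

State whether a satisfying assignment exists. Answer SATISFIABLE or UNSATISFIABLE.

UNSATISFIABLE

p4 = True:
  propagation gives p5=True; an empty clause results — contradiction.
p4 = False:
  propagation gives p5=True, p3=True; an empty clause results — contradiction.
Every branch closes, so no satisfying assignment exists.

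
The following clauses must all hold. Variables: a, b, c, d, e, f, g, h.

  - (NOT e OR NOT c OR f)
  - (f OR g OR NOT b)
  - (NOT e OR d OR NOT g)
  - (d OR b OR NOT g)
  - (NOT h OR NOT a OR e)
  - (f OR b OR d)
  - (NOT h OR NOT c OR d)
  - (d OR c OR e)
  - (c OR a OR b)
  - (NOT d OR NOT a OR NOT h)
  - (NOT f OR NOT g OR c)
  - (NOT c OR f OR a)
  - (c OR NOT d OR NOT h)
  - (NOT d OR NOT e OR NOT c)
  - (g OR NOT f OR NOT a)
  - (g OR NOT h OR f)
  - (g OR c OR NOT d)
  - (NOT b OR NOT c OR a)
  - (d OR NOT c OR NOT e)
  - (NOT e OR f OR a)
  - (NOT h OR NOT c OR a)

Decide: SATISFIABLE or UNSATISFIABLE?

SATISFIABLE

h occurs only negated in the remaining clauses — set h = False.
Set a = False and propagate.
Try b = True.
  then c is forced to False.
Branch on d: take d = True.
  then g is forced to True.
  then f is forced to False.
  then e is forced to False.
Every clause has at least one true literal under this assignment.
So a = False, b = True, c = False, d = True, e = False, f = False, g = True, h = False is a satisfying assignment.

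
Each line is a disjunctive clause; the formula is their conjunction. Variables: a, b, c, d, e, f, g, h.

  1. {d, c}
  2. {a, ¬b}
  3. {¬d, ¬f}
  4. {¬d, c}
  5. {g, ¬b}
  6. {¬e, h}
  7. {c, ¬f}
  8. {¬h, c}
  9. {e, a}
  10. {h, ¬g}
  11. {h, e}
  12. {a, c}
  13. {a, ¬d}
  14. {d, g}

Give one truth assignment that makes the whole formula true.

a=True, b=True, c=True, d=True, e=True, f=False, g=True, h=True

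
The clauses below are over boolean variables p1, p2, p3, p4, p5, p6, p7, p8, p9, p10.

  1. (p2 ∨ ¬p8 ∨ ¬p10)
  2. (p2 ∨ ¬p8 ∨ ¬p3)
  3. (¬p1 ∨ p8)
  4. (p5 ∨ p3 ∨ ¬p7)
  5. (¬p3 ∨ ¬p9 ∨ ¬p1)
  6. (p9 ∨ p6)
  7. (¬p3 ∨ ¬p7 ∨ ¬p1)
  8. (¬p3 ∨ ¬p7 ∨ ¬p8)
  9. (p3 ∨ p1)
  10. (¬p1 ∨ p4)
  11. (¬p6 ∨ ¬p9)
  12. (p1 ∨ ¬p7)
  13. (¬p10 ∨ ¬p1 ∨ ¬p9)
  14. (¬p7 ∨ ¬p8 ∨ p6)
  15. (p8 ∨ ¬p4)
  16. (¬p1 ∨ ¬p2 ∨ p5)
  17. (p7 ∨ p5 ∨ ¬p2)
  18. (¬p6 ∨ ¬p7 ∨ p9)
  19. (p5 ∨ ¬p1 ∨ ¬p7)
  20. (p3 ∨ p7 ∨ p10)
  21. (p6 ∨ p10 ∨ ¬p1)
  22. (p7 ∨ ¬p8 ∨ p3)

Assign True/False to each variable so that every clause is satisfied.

p1 = False, p2 = True, p3 = True, p4 = True, p5 = True, p6 = True, p7 = False, p8 = True, p9 = False, p10 = True

Pure literal: p5 appears only positively; assign p5 = True.
Set p1 = False and propagate.
  then p3 is forced to True.
  then p7 is forced to False.
Set p2 = True and propagate.
For the remaining variables, p4 = True, p6 = True, p8 = True, p9 = False, p10 = True works.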